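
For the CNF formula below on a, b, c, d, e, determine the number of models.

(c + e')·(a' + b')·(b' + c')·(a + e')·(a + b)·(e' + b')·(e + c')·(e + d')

There are 2^5 = 32 truth assignments over (a, b, c, d, e).
Split on c. With c = 1, the clauses containing c are satisfied and c' drops from the rest; 2 of the 2^4 = 16 assignments to the other variables satisfy what remains.
With c = 0, by the same count on the reduced clause set, 2 assignments work.
(One model: a=F, b=T, c=F, d=F, e=F.)
Total: 2 + 2 = 4.

4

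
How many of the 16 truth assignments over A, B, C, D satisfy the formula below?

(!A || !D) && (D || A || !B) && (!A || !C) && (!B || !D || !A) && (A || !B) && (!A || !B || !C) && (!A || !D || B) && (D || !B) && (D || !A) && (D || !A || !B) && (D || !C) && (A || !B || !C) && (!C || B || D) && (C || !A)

There are 2^4 = 16 truth assignments over (A, B, C, D).
Split on C. With C = true, the clauses containing C are satisfied and !C drops from the rest; 1 of the 2^3 = 8 assignments to the other variables satisfy what remains.
With C = false, by the same count on the reduced clause set, 2 assignments work.
(One model: A=F, B=F, C=F, D=F.)
Total: 1 + 2 = 3.

3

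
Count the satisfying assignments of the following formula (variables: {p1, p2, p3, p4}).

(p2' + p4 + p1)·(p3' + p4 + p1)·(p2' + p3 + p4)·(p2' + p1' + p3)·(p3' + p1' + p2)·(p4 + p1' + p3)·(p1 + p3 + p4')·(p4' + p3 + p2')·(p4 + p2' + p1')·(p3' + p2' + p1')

There are 2^4 = 16 truth assignments over (p1, p2, p3, p4).
Check each against the 10 clauses (columns in the order p1, p2, p3, p4):
  F F F F  ✓ satisfies all
  F F F T  ✗ fails (p1 + p3 + p4')
  F F T F  ✗ fails (p3' + p4 + p1)
  F F T T  ✓ satisfies all
  F T F F  ✗ fails (p2' + p4 + p1)
  F T F T  ✗ fails (p1 + p3 + p4')
  F T T F  ✗ fails (p2' + p4 + p1)
  F T T T  ✓ satisfies all
  T F F F  ✗ fails (p4 + p1' + p3)
  T F F T  ✓ satisfies all
  T F T F  ✗ fails (p3' + p1' + p2)
  T F T T  ✗ fails (p3' + p1' + p2)
  T T F F  ✗ fails (p2' + p3 + p4)
  T T F T  ✗ fails (p2' + p1' + p3)
  T T T F  ✗ fails (p4 + p2' + p1')
  T T T T  ✗ fails (p3' + p2' + p1')
4 of the 16 rows are models.

4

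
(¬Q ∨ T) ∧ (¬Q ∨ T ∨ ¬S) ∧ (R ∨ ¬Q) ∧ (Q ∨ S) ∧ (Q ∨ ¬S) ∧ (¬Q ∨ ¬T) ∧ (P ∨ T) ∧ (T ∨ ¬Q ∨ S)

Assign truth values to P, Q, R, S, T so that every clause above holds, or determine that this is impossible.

Suppose Q = False.
The clause (S) is unit, so S = True.
Now (¬S) is unsatisfied and unit — conflict.
So Q must be the other value — set Q = True.
The clause (T) is unit, so T = True.
Now (¬T) is unsatisfied and unit — conflict.
Both values of Q lead to a conflict.

UNSATISFIABLE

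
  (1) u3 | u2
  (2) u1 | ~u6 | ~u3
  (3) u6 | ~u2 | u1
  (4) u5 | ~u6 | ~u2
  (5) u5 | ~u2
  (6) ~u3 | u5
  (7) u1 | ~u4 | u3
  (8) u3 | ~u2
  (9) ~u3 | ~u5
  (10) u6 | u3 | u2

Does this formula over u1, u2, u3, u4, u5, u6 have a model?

Try u3 = 1.
The clause (u5) is unit, so u5 = 1.
But (~u5) is also a unit clause — contradiction.
Backtrack on u3: now try u3 = 0.
The clause (u2) is unit, so u2 = 1.
But (~u2) is also a unit clause — contradiction.
Neither u3 = 1 nor u3 = 0 works.
No assignment satisfies every clause.

No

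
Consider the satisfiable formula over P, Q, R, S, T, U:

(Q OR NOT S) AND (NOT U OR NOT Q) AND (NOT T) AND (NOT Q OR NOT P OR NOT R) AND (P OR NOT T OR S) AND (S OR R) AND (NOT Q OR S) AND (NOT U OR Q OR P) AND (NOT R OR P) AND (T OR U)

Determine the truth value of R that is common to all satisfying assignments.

Suppose R = false.
The clause (NOT T) is unit, so T = false.
The clause (S) is unit, so S = true.
The clause (Q) is unit, so Q = true.
The clause (NOT U) is unit, so U = false.
But (U) is also a unit clause — contradiction.
So every satisfying assignment has R = True.

True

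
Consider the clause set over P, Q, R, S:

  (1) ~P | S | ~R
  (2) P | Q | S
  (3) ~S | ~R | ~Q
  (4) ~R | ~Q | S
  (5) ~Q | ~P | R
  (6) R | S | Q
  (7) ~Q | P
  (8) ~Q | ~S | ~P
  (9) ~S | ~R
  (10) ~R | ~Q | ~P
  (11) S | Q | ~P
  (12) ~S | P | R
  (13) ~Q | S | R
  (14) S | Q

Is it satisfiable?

Satisfiable

Try Q = 0.
The clause (S) is unit, so S = 1.
The clause (~R) is unit, so R = 0.
The clause (P) is unit, so P = 1.
This assignment satisfies each clause.
A satisfying assignment: P ↦ 1,  Q ↦ 0,  R ↦ 0,  S ↦ 1.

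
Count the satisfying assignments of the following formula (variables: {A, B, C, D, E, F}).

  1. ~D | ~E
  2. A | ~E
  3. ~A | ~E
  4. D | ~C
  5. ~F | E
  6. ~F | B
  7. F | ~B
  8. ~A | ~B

There are 2^6 = 64 truth assignments over (A, B, C, D, E, F).
Split on D. With D = 1, the clauses containing D are satisfied and ~D drops from the rest; 4 of the 2^5 = 32 assignments to the other variables satisfy what remains.
With D = 0, by the same count on the reduced clause set, 2 assignments work.
(One model: A=F, B=F, C=F, D=F, E=F, F=F.)
Total: 4 + 2 = 6.

6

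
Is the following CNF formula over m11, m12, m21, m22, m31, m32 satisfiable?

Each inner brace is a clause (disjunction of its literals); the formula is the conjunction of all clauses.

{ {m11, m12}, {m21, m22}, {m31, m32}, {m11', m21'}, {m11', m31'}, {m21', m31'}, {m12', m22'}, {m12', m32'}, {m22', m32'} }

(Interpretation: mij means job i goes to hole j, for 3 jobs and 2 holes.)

Case m11 = 1:
The clause (m21') is unit, so m21 = 0.
The clause (m22) is unit, so m22 = 1.
The clause (m31') is unit, so m31 = 0.
The clause (m32) is unit, so m32 = 1.
That conflicts with the unit clause (m32').
Undo m11 and try m11 = 0.
The clause (m12) is unit, so m12 = 1.
The clause (m22') is unit, so m22 = 0.
The clause (m21) is unit, so m21 = 1.
The clause (m31') is unit, so m31 = 0.
The clause (m32) is unit, so m32 = 1.
That conflicts with the unit clause (m32').
Both values of m11 lead to a conflict.
No assignment satisfies every clause.

No, unsatisfiable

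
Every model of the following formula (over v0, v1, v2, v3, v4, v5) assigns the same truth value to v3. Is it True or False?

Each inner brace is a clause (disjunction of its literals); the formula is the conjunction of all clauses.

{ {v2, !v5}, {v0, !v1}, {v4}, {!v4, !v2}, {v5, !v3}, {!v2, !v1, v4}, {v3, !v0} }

False

Suppose v3 = true.
(v4) alone gives v4 = true.
(!v2) alone gives v2 = false.
(!v5) alone gives v5 = false.
That conflicts with the unit clause (v5).
So every satisfying assignment has v3 = False.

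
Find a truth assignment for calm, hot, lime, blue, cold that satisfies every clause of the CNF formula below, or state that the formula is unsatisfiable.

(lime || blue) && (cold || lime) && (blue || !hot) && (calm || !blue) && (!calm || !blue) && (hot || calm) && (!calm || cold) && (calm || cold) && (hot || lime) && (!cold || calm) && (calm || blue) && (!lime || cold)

Branch on lime: set lime = true.
(cold) alone gives cold = true.
(calm) alone gives calm = true.
(!blue) alone gives blue = false.
(!hot) alone gives hot = false.
Every clause now holds.

calm ↦ true, hot ↦ false, lime ↦ true, blue ↦ false, cold ↦ true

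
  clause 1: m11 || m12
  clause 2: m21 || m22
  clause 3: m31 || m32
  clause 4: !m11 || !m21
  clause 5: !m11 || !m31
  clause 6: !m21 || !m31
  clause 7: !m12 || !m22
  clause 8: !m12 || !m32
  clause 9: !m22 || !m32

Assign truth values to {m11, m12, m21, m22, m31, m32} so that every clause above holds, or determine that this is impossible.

Case m11 = true:
Unit clause (!m21) forces m21 = false.
Unit clause (m22) forces m22 = true.
Unit clause (!m31) forces m31 = false.
Unit clause (m32) forces m32 = true.
But (!m32) is also a unit clause — contradiction.
Undo m11 and try m11 = false.
Unit clause (m12) forces m12 = true.
Unit clause (!m22) forces m22 = false.
Unit clause (m21) forces m21 = true.
Unit clause (!m31) forces m31 = false.
Unit clause (m32) forces m32 = true.
But (!m32) is also a unit clause — contradiction.
Both values of m11 lead to a conflict.

UNSATISFIABLE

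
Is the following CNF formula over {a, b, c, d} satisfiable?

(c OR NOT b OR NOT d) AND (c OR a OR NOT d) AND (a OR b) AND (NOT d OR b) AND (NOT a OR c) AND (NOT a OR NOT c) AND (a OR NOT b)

No, unsatisfiable

Try a = true.
(c) alone gives c = true.
That conflicts with the unit clause (NOT c).
Undo a and try a = false.
(b) alone gives b = true.
That conflicts with the unit clause (NOT b).
Both values of a lead to a conflict.
No assignment satisfies every clause.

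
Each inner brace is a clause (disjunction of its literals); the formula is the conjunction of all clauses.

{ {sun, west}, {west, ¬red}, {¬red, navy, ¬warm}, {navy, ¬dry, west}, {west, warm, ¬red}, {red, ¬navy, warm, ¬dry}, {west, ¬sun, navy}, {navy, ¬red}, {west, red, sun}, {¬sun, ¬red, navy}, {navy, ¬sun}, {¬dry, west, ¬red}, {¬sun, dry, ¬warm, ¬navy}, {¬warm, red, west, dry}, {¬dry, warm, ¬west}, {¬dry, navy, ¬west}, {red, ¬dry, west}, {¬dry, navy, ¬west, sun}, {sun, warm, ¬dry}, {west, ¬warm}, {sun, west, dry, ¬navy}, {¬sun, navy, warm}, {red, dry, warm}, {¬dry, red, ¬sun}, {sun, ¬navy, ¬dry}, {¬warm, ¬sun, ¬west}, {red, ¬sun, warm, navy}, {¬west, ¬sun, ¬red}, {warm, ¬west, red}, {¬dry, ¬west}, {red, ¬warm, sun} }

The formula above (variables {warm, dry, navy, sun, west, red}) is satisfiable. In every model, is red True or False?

True

Suppose red = False.
Suppose sun = True.
Unit clause (navy) forces navy = True.
Unit clause (¬dry) forces dry = False.
Unit clause (¬warm) forces warm = False.
That conflicts with the unit clause (warm).
So sun must be the other value — set sun = False.
Unit clause (west) forces west = True.
Unit clause (warm) forces warm = True.
That conflicts with the unit clause (¬warm).
Neither sun = True nor sun = False works.
So every satisfying assignment has red = True.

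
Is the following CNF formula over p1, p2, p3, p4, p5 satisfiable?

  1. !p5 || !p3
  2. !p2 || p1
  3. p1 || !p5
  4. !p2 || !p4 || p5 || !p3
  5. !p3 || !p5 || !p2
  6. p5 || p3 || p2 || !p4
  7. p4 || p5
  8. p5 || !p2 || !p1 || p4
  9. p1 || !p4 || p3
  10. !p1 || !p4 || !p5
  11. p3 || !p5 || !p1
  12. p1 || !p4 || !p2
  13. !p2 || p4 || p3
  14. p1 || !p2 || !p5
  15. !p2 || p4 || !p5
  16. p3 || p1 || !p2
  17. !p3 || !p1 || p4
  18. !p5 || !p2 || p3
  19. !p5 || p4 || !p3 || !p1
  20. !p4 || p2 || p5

Satisfiable

Try p5 = false.
Unit clause (p4) forces p4 = true.
Unit clause (p2) forces p2 = true.
Unit clause (p1) forces p1 = true.
Unit clause (!p3) forces p3 = false.
All clauses are satisfied.
A satisfying assignment: p1: true,  p2: true,  p3: false,  p4: true,  p5: false.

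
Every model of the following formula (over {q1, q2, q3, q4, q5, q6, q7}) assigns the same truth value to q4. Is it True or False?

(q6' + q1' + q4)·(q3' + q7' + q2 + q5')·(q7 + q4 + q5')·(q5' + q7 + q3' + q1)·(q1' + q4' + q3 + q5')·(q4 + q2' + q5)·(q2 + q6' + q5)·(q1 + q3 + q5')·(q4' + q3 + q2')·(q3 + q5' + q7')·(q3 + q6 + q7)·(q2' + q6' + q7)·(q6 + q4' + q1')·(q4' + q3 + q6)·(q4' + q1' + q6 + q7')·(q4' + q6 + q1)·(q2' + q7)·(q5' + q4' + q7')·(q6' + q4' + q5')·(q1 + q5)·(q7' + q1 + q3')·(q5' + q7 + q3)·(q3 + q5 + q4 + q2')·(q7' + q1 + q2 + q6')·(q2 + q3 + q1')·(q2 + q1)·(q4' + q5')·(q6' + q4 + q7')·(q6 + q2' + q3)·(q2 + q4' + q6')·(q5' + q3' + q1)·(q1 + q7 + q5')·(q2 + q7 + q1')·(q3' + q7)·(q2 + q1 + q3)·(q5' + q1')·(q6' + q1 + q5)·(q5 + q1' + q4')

Suppose q4 = 1.
From the singleton clause (q5'), q5 = 0.
From the singleton clause (q1), q1 = 1.
That conflicts with the unit clause (q1').
So every satisfying assignment has q4 = False.

False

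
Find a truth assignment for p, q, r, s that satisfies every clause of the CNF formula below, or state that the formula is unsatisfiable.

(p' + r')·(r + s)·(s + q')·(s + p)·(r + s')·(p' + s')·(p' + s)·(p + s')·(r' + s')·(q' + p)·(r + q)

UNSATISFIABLE

Case p = 0:
Unit clause (s) forces s = 1.
Now (s') is unsatisfied and unit — conflict.
So p must be the other value — set p = 1.
Unit clause (r') forces r = 0.
Unit clause (s) forces s = 1.
Now (s') is unsatisfied and unit — conflict.
Neither p = 1 nor p = 0 works.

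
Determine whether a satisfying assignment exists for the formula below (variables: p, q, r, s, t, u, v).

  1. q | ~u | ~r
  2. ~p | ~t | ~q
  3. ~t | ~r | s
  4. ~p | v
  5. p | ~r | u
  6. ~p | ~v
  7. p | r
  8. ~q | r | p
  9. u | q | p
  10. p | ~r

Try p = 0.
From the singleton clause (r), r = 1.
But (~r) is also a unit clause — contradiction.
That branch fails; take p = 1 instead.
From the singleton clause (v), v = 1.
But (~v) is also a unit clause — contradiction.
Both values of p lead to a conflict.
No assignment satisfies every clause.

No, unsatisfiable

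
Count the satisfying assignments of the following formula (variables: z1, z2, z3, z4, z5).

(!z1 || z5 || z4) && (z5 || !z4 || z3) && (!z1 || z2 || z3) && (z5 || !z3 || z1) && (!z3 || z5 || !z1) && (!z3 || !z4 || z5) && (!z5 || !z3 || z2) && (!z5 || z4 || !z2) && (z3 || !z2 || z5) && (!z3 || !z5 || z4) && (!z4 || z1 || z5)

7

There are 2^5 = 32 truth assignments over (z1, z2, z3, z4, z5).
Split on z5. With z5 = true, the clauses containing z5 are satisfied and !z5 drops from the rest; 6 of the 2^4 = 16 assignments to the other variables satisfy what remains.
With z5 = false, by the same count on the reduced clause set, 1 assignment works.
(One model: z1=F, z2=F, z3=F, z4=F, z5=F.)
Total: 6 + 1 = 7.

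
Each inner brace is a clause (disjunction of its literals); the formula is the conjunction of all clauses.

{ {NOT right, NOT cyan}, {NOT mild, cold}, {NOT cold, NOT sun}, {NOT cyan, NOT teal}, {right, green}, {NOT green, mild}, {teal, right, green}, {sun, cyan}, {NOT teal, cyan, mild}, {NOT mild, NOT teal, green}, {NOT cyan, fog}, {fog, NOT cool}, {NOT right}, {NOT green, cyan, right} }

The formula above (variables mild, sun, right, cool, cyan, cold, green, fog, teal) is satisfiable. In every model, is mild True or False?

True

Suppose mild = false.
From the singleton clause (NOT green), green = false.
From the singleton clause (right), right = true.
That conflicts with the unit clause (NOT right).
So every satisfying assignment has mild = True.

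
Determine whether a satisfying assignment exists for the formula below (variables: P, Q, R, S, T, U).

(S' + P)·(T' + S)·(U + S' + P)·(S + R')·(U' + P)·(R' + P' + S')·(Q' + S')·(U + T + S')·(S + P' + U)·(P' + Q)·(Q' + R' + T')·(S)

No, unsatisfiable

The clause (S) is unit, so S = 1.
The clause (P) is unit, so P = 1.
The clause (R') is unit, so R = 0.
The clause (Q') is unit, so Q = 0.
Now (Q) is unsatisfied and unit — conflict.
No assignment satisfies every clause.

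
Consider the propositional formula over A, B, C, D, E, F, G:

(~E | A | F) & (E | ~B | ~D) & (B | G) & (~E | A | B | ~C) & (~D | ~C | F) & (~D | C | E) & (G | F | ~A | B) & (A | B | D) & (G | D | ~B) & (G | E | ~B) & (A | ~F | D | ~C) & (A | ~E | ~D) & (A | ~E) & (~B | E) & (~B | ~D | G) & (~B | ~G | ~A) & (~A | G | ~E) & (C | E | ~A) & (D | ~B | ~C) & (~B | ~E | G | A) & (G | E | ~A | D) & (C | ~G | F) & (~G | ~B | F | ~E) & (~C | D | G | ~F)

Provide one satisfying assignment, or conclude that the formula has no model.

A=1, B=0, C=0, D=0, E=1, F=1, G=1

Suppose B = 0.
Unit clause (G) forces G = 1.
Suppose A = 1.
Suppose C = 0.
Unit clause (E) forces E = 1.
Unit clause (F) forces F = 1.
No clause remains; D is free.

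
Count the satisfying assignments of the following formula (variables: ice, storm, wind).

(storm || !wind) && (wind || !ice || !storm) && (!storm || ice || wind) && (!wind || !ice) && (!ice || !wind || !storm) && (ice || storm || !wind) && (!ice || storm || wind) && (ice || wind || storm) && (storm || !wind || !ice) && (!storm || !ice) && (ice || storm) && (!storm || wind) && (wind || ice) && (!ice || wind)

1

There are 2^3 = 8 truth assignments over (ice, storm, wind).
Check each against the 14 clauses (columns in the order ice, storm, wind):
  F F F  ✗ fails (ice || wind || storm)
  F F T  ✗ fails (storm || !wind)
  F T F  ✗ fails (!storm || ice || wind)
  F T T  ✓ satisfies all
  T F F  ✗ fails (!ice || storm || wind)
  T F T  ✗ fails (storm || !wind)
  T T F  ✗ fails (wind || !ice || !storm)
  T T T  ✗ fails (!wind || !ice)
1 of the 8 rows is a model.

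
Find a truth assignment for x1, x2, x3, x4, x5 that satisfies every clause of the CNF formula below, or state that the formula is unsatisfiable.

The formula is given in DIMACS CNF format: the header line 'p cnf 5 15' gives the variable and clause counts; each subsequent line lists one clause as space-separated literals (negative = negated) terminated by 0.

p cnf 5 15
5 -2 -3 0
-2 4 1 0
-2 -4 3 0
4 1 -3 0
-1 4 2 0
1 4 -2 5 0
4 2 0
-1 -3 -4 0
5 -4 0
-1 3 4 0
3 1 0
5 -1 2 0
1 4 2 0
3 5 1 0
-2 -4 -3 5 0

Branch on x4: set x4 = True.
From the singleton clause (x5), x5 = True.
Branch on x2: set x2 = True.
From the singleton clause (x3), x3 = True.
From the singleton clause (¬x1), x1 = False.
All clauses are satisfied.

x1: False; x2: True; x3: True; x4: True; x5: True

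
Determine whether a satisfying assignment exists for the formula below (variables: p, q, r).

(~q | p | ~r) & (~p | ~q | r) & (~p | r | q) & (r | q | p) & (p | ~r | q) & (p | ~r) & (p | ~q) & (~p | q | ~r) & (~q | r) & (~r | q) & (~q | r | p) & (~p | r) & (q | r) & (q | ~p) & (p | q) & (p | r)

Yes, satisfiable

Suppose p = 1.
From the singleton clause (r), r = 1.
From the singleton clause (q), q = 1.
Every clause now holds.
A satisfying assignment: p=1, q=1, r=1.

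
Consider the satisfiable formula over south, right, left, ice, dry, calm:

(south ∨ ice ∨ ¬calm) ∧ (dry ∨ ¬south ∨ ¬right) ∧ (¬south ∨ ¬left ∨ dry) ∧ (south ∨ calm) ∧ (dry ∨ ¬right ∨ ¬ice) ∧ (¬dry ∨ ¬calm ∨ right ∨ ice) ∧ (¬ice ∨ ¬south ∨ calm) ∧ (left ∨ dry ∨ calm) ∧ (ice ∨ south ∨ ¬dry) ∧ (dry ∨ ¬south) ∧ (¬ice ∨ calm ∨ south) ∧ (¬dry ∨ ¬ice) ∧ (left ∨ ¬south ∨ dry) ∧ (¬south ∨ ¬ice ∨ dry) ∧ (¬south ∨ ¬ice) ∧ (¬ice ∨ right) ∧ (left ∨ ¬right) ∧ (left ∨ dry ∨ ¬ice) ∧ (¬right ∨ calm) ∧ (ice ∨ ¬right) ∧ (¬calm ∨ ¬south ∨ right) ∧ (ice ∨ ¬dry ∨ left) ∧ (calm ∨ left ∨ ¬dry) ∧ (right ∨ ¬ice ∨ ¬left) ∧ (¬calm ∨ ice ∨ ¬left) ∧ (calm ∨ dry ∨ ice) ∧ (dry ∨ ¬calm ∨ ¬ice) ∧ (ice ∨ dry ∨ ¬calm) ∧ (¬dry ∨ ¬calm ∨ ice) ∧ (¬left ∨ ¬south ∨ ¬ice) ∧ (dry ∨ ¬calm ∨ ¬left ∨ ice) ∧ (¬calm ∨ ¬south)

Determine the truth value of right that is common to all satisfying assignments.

False

Suppose right = True.
Unit clause (left) forces left = True.
Unit clause (calm) forces calm = True.
Unit clause (ice) forces ice = True.
Unit clause (dry) forces dry = True.
But (¬dry) is also a unit clause — contradiction.
So every satisfying assignment has right = False.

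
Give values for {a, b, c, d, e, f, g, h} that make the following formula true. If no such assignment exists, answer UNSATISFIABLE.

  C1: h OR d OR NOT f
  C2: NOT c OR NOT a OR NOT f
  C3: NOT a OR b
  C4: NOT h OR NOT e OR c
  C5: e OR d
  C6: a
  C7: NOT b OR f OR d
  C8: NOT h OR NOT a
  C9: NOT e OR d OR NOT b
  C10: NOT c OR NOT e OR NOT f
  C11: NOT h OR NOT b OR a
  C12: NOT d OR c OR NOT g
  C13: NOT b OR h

UNSATISFIABLE

From the singleton clause (a), a = true.
From the singleton clause (b), b = true.
From the singleton clause (NOT h), h = false.
But (h) is also a unit clause — contradiction.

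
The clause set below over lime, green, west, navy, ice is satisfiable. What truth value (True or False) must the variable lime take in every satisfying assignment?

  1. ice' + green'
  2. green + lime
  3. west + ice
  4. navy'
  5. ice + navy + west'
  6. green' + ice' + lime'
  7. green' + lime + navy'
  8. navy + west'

True

Suppose lime = 0.
From the singleton clause (green), green = 1.
From the singleton clause (ice'), ice = 0.
From the singleton clause (west), west = 1.
From the singleton clause (navy'), navy = 0.
But (navy) is also a unit clause — contradiction.
So every satisfying assignment has lime = True.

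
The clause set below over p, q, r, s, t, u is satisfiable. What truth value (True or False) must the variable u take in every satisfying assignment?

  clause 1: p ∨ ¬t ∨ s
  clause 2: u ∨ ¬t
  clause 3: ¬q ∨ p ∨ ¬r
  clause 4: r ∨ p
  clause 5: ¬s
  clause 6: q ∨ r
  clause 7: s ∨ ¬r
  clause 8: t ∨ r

Suppose u = False.
From the singleton clause (¬t), t = False.
From the singleton clause (¬s), s = False.
From the singleton clause (¬r), r = False.
Now (r) is unsatisfied and unit — conflict.
So every satisfying assignment has u = True.

True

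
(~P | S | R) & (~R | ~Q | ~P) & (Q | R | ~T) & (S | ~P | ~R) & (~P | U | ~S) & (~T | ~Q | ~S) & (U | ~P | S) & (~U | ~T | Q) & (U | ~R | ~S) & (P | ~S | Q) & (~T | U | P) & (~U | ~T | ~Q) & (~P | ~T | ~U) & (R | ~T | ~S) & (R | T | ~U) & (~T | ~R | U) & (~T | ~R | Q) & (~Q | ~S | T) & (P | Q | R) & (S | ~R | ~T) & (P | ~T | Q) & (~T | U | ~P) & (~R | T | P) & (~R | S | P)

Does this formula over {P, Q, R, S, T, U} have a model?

Yes

Case P = 1:
Case S = 1:
(U) alone gives U = 1.
(~T) alone gives T = 0.
(R) alone gives R = 1.
(~Q) alone gives Q = 0.
All clauses are satisfied.
A satisfying assignment: P ↦ 1,  Q ↦ 0,  R ↦ 1,  S ↦ 1,  T ↦ 0,  U ↦ 1.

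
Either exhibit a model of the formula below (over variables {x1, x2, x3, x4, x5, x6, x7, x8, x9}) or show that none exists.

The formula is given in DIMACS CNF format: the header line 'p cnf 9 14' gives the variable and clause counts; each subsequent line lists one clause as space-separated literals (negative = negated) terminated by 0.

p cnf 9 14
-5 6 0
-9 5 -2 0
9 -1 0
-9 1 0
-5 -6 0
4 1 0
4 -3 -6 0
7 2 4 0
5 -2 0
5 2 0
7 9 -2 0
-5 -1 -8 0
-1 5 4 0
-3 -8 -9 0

UNSATISFIABLE

Try x5 = False.
Unit clause (¬x2) forces x2 = False.
But (x2) is also a unit clause — contradiction.
Undo x5 and try x5 = True.
Unit clause (x6) forces x6 = True.
But (¬x6) is also a unit clause — contradiction.
Either choice for x5 ends in contradiction.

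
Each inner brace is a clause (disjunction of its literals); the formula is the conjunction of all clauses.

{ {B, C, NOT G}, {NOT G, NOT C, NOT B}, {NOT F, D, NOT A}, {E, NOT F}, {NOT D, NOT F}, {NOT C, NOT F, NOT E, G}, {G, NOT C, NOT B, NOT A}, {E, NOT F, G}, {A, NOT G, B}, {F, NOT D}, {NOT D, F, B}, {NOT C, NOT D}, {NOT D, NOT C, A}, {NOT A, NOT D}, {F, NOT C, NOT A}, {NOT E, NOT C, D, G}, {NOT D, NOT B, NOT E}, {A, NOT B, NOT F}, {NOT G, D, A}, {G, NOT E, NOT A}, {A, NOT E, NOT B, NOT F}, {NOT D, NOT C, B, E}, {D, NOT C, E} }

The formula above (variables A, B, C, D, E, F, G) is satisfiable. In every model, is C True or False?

False

Suppose C = true.
Unit clause (NOT D) forces D = false.
Unit clause (E) forces E = true.
Unit clause (G) forces G = true.
Unit clause (NOT B) forces B = false.
Unit clause (A) forces A = true.
Unit clause (NOT F) forces F = false.
But (F) is also a unit clause — contradiction.
So every satisfying assignment has C = False.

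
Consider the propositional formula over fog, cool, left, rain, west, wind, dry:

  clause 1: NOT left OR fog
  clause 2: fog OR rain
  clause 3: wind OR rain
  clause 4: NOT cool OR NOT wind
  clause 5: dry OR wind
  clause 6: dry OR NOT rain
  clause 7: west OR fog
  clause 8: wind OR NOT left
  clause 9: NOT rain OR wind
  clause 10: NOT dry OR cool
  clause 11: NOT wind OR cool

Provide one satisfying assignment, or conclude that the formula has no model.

Branch on left: set left = false.
Branch on fog: set fog = true.
Branch on wind: set wind = true.
From the singleton clause (NOT cool), cool = false.
That conflicts with the unit clause (cool).
That branch fails; take wind = false instead.
From the singleton clause (rain), rain = true.
That conflicts with the unit clause (NOT rain).
Either choice for wind ends in contradiction.
That branch fails; take fog = false instead.
From the singleton clause (rain), rain = true.
From the singleton clause (dry), dry = true.
From the singleton clause (west), west = true.
From the singleton clause (wind), wind = true.
From the singleton clause (NOT cool), cool = false.
That conflicts with the unit clause (cool).
Either choice for fog ends in contradiction.
That branch fails; take left = true instead.
From the singleton clause (fog), fog = true.
From the singleton clause (wind), wind = true.
From the singleton clause (NOT cool), cool = false.
That conflicts with the unit clause (cool).
Either choice for left ends in contradiction.

UNSATISFIABLE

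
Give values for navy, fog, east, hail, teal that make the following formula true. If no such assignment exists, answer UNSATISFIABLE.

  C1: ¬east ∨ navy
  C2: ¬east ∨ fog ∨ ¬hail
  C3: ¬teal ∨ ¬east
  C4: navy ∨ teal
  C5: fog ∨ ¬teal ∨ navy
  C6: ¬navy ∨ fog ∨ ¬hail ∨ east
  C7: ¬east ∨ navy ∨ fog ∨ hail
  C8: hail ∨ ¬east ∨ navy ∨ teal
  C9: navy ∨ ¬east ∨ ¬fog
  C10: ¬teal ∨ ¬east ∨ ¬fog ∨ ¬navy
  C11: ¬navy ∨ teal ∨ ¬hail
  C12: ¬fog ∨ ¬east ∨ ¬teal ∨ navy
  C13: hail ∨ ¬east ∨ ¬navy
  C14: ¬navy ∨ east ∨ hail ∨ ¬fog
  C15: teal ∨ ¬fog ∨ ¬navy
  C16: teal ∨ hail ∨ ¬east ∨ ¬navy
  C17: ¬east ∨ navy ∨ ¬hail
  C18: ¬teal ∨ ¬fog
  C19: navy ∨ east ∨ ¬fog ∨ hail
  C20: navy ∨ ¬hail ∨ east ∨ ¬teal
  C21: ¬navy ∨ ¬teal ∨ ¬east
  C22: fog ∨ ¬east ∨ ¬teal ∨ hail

Branch on east: set east = False.
Branch on navy: set navy = True.
Branch on fog: set fog = False.
Unit clause (¬hail) forces hail = False.
No clause remains; teal is free.

navy ↦ True,  fog ↦ False,  east ↦ False,  hail ↦ False,  teal ↦ True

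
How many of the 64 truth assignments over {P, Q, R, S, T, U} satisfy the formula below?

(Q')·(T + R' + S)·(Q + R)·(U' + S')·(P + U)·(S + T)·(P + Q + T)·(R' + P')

There are 2^6 = 64 truth assignments over (P, Q, R, S, T, U).
Split on T. With T = 1, the clauses containing T are satisfied and T' drops from the rest; 1 of the 2^5 = 32 assignments to the other variables satisfy what remains.
With T = 0, by the same count on the reduced clause set, 0 assignments work.
Total: 1 + 0 = 1.

1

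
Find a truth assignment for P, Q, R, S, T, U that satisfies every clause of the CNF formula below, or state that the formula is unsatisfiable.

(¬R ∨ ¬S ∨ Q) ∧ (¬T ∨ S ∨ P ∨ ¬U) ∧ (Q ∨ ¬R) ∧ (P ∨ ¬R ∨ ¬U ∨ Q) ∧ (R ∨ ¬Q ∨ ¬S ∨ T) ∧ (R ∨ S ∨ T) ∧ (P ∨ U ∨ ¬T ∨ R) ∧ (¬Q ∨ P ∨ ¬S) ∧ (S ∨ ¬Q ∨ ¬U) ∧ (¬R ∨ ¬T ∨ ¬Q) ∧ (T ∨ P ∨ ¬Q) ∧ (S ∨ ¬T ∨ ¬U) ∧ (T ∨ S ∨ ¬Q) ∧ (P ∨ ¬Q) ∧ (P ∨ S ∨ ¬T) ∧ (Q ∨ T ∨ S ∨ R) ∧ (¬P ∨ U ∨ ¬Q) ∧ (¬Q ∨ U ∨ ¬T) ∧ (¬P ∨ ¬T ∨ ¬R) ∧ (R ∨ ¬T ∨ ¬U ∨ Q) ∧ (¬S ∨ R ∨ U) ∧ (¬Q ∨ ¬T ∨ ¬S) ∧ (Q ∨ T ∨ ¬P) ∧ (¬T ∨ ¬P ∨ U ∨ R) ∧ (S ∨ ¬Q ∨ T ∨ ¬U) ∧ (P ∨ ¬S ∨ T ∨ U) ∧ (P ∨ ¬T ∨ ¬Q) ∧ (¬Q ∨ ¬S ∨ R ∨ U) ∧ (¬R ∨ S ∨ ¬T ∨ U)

Suppose Q = True.
Unit clause (P) forces P = True.
Unit clause (U) forces U = True.
Unit clause (S) forces S = True.
Unit clause (¬T) forces T = False.
Unit clause (R) forces R = True.
All clauses are satisfied.

P: True,  Q: True,  R: True,  S: True,  T: False,  U: True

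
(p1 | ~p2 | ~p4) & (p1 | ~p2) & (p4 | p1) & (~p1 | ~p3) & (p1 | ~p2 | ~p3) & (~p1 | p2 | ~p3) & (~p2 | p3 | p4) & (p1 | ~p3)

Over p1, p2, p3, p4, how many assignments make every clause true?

4

There are 2^4 = 16 truth assignments over (p1, p2, p3, p4).
Check each against the 8 clauses (columns in the order p1, p2, p3, p4):
  F F F F  ✗ fails (p4 | p1)
  F F F T  ✓ satisfies all
  F F T F  ✗ fails (p4 | p1)
  F F T T  ✗ fails (p1 | ~p3)
  F T F F  ✗ fails (p1 | ~p2)
  F T F T  ✗ fails (p1 | ~p2 | ~p4)
  F T T F  ✗ fails (p1 | ~p2)
  F T T T  ✗ fails (p1 | ~p2 | ~p4)
  T F F F  ✓ satisfies all
  T F F T  ✓ satisfies all
  T F T F  ✗ fails (~p1 | ~p3)
  T F T T  ✗ fails (~p1 | ~p3)
  T T F F  ✗ fails (~p2 | p3 | p4)
  T T F T  ✓ satisfies all
  T T T F  ✗ fails (~p1 | ~p3)
  T T T T  ✗ fails (~p1 | ~p3)
4 of the 16 rows are models.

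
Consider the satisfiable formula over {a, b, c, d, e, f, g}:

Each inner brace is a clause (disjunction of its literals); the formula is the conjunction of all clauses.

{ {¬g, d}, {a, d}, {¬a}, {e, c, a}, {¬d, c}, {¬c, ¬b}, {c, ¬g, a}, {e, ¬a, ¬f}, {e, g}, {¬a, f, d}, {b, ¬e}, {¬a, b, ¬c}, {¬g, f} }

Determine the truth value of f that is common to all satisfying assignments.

True

Suppose f = False.
The clause (¬a) is unit, so a = False.
The clause (d) is unit, so d = True.
The clause (c) is unit, so c = True.
The clause (¬b) is unit, so b = False.
The clause (¬e) is unit, so e = False.
The clause (g) is unit, so g = True.
Now (¬g) is unsatisfied and unit — conflict.
So every satisfying assignment has f = True.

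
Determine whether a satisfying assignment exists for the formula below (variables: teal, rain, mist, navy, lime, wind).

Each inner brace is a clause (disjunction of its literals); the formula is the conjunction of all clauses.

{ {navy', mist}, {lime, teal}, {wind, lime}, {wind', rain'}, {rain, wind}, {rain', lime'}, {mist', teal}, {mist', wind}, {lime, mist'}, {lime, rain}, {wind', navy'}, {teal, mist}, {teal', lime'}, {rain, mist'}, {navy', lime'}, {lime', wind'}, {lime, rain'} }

Case navy = 0:
Case lime = 1:
Unit clause (rain') forces rain = 0.
Unit clause (wind) forces wind = 1.
But (wind') is also a unit clause — contradiction.
So lime must be the other value — set lime = 0.
Unit clause (teal) forces teal = 1.
Unit clause (wind) forces wind = 1.
Unit clause (rain') forces rain = 0.
But (rain) is also a unit clause — contradiction.
Both values of lime lead to a conflict.
So navy must be the other value — set navy = 1.
Unit clause (mist) forces mist = 1.
Unit clause (teal) forces teal = 1.
Unit clause (wind) forces wind = 1.
But (wind') is also a unit clause — contradiction.
Both values of navy lead to a conflict.
No assignment satisfies every clause.

No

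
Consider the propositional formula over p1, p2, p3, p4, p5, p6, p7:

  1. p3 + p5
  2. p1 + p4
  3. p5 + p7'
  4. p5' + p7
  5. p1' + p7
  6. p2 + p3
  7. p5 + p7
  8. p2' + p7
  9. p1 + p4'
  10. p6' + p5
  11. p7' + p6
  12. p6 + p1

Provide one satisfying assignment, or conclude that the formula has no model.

p1=1, p2=1, p3=1, p4=1, p5=1, p6=1, p7=1

Case p3 = 1:
Case p1 = 1:
From the singleton clause (p7), p7 = 1.
From the singleton clause (p5), p5 = 1.
From the singleton clause (p6), p6 = 1.
All clauses hold; p2, p4 can take either value.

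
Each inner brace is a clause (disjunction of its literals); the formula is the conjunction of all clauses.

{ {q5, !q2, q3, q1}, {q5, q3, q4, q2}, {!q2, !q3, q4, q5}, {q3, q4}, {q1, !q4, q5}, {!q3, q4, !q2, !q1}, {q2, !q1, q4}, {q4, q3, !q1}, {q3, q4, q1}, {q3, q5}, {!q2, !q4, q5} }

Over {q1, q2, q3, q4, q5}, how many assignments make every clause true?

12

There are 2^5 = 32 truth assignments over (q1, q2, q3, q4, q5).
Split on q5. With q5 = true, the clauses containing q5 are satisfied and !q5 drops from the rest; 10 of the 2^4 = 16 assignments to the other variables satisfy what remains.
With q5 = false, by the same count on the reduced clause set, 2 assignments work.
(One model: q1=F, q2=F, q3=F, q4=T, q5=T.)
Total: 10 + 2 = 12.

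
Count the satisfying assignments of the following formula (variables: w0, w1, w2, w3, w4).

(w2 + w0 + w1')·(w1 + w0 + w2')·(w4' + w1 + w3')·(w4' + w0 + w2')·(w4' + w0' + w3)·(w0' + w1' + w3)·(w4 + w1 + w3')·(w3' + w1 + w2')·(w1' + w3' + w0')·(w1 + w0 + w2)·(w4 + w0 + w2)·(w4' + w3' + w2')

4

There are 2^5 = 32 truth assignments over (w0, w1, w2, w3, w4).
Split on w0. With w0 = 1, the clauses containing w0 are satisfied and w0' drops from the rest; 2 of the 2^4 = 16 assignments to the other variables satisfy what remains.
With w0 = 0, by the same count on the reduced clause set, 2 assignments work.
Total: 2 + 2 = 4.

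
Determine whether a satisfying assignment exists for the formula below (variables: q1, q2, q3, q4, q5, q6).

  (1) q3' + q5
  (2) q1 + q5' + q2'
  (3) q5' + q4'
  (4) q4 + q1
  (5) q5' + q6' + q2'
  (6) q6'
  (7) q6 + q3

Satisfiable

From the singleton clause (q6'), q6 = 0.
From the singleton clause (q3), q3 = 1.
From the singleton clause (q5), q5 = 1.
From the singleton clause (q4'), q4 = 0.
From the singleton clause (q1), q1 = 1.
Every clause is now satisfied; q2 is unconstrained.
A satisfying assignment: q1=1; q2=0; q3=1; q4=0; q5=1; q6=0.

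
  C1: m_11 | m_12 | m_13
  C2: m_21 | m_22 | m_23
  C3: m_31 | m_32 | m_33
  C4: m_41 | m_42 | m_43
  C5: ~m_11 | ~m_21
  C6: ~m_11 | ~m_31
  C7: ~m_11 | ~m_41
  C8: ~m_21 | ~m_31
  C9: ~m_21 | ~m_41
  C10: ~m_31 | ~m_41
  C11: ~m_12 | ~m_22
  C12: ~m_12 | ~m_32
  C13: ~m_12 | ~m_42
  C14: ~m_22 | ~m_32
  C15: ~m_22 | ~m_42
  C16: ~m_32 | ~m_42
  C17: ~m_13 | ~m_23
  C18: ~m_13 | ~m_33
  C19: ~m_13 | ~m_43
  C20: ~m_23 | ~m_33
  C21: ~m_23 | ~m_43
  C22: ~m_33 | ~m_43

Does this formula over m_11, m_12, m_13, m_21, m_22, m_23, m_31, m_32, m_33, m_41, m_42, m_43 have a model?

No

Suppose m_11 = 0.
Suppose m_12 = 1.
Unit clause (~m_22) forces m_22 = 0.
Unit clause (~m_32) forces m_32 = 0.
Unit clause (~m_42) forces m_42 = 0.
Suppose m_21 = 1.
Unit clause (~m_31) forces m_31 = 0.
Unit clause (m_33) forces m_33 = 1.
Unit clause (~m_41) forces m_41 = 0.
Unit clause (m_43) forces m_43 = 1.
Now (~m_43) is unsatisfied and unit — conflict.
Backtrack on m_21: now try m_21 = 0.
Unit clause (m_23) forces m_23 = 1.
Unit clause (~m_13) forces m_13 = 0.
Unit clause (~m_33) forces m_33 = 0.
Unit clause (m_31) forces m_31 = 1.
Unit clause (~m_41) forces m_41 = 0.
Unit clause (m_43) forces m_43 = 1.
Now (~m_43) is unsatisfied and unit — conflict.
Neither m_21 = 1 nor m_21 = 0 works.
Backtrack on m_12: now try m_12 = 0.
Unit clause (m_13) forces m_13 = 1.
Unit clause (~m_23) forces m_23 = 0.
Unit clause (~m_33) forces m_33 = 0.
Unit clause (~m_43) forces m_43 = 0.
Suppose m_21 = 1.
Unit clause (~m_31) forces m_31 = 0.
Unit clause (m_32) forces m_32 = 1.
Unit clause (~m_41) forces m_41 = 0.
Unit clause (m_42) forces m_42 = 1.
Now (~m_42) is unsatisfied and unit — conflict.
Backtrack on m_21: now try m_21 = 0.
Unit clause (m_22) forces m_22 = 1.
Unit clause (~m_32) forces m_32 = 0.
Unit clause (m_31) forces m_31 = 1.
Unit clause (~m_41) forces m_41 = 0.
Unit clause (m_42) forces m_42 = 1.
Now (~m_42) is unsatisfied and unit — conflict.
Neither m_21 = 1 nor m_21 = 0 works.
Neither m_12 = 1 nor m_12 = 0 works.
Backtrack on m_11: now try m_11 = 1.
Unit clause (~m_21) forces m_21 = 0.
Unit clause (~m_31) forces m_31 = 0.
Unit clause (~m_41) forces m_41 = 0.
Suppose m_22 = 1.
Unit clause (~m_12) forces m_12 = 0.
Unit clause (~m_32) forces m_32 = 0.
Unit clause (m_33) forces m_33 = 1.
Unit clause (~m_42) forces m_42 = 0.
Unit clause (m_43) forces m_43 = 1.
Now (~m_43) is unsatisfied and unit — conflict.
Backtrack on m_22: now try m_22 = 0.
Unit clause (m_23) forces m_23 = 1.
Unit clause (~m_13) forces m_13 = 0.
Unit clause (~m_33) forces m_33 = 0.
Unit clause (m_32) forces m_32 = 1.
Unit clause (~m_12) forces m_12 = 0.
Unit clause (~m_42) forces m_42 = 0.
Unit clause (m_43) forces m_43 = 1.
Now (~m_43) is unsatisfied and unit — conflict.
Neither m_22 = 1 nor m_22 = 0 works.
Neither m_11 = 1 nor m_11 = 0 works.
No assignment satisfies every clause.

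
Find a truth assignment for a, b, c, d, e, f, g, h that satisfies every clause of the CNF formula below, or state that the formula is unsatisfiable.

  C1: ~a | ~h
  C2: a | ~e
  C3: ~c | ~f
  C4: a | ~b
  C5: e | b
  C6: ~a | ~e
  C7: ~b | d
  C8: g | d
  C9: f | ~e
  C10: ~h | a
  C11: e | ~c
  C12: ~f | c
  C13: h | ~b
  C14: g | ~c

Try a = 0.
(~e) alone gives e = 0.
(~b) alone gives b = 0.
Now (b) is unsatisfied and unit — conflict.
Backtrack on a: now try a = 1.
(~h) alone gives h = 0.
(~e) alone gives e = 0.
(b) alone gives b = 1.
Now (~b) is unsatisfied and unit — conflict.
Both values of a lead to a conflict.

UNSATISFIABLE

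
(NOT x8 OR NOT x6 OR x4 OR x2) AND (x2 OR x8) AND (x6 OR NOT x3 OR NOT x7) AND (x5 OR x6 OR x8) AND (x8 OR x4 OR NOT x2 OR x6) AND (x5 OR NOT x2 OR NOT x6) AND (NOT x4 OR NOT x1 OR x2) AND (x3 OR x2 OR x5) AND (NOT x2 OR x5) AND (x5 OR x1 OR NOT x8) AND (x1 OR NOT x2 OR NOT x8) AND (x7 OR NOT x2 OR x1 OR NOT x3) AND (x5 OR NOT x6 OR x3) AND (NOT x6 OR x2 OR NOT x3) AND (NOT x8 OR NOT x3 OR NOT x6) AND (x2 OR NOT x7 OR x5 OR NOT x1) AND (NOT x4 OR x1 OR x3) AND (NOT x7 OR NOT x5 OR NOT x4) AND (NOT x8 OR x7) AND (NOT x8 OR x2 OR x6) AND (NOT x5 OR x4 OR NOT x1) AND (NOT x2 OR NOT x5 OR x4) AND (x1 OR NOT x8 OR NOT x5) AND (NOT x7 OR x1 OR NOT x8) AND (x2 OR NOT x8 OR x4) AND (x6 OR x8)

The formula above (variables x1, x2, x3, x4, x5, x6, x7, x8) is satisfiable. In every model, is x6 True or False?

Suppose x6 = false.
The clause (x8) is unit, so x8 = true.
The clause (x7) is unit, so x7 = true.
The clause (NOT x3) is unit, so x3 = false.
The clause (x2) is unit, so x2 = true.
The clause (x5) is unit, so x5 = true.
The clause (x1) is unit, so x1 = true.
The clause (NOT x4) is unit, so x4 = false.
Now (x4) is unsatisfied and unit — conflict.
So every satisfying assignment has x6 = True.

True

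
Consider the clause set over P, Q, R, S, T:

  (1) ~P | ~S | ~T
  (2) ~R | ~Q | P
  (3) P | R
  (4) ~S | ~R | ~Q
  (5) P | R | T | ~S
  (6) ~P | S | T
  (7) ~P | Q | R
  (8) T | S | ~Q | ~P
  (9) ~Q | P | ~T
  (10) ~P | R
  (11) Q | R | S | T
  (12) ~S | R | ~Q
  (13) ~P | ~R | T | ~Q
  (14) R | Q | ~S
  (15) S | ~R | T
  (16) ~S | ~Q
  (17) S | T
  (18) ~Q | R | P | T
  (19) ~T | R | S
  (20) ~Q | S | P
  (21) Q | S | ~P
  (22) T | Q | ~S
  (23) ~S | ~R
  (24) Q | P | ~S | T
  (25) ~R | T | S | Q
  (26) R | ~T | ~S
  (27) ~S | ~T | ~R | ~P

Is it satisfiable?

Satisfiable

Branch on P: set P = 1.
(R) alone gives R = 1.
(~S) alone gives S = 0.
(T) alone gives T = 1.
(Q) alone gives Q = 1.
All clauses are satisfied.
A satisfying assignment: P=1,  Q=1,  R=1,  S=0,  T=1.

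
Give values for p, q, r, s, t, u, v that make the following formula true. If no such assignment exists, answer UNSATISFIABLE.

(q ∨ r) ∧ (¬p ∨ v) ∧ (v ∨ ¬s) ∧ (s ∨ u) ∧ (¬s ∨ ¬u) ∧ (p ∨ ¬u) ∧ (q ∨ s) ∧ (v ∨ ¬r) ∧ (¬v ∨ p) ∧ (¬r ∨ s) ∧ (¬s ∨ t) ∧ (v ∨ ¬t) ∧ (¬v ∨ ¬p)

UNSATISFIABLE

Case q = True:
Case p = False:
Unit clause (¬u) forces u = False.
Unit clause (s) forces s = True.
Unit clause (v) forces v = True.
But (¬v) is also a unit clause — contradiction.
So p must be the other value — set p = True.
Unit clause (v) forces v = True.
But (¬v) is also a unit clause — contradiction.
Either choice for p ends in contradiction.
So q must be the other value — set q = False.
Unit clause (r) forces r = True.
Unit clause (s) forces s = True.
Unit clause (v) forces v = True.
Unit clause (¬u) forces u = False.
Unit clause (p) forces p = True.
But (¬p) is also a unit clause — contradiction.
Either choice for q ends in contradiction.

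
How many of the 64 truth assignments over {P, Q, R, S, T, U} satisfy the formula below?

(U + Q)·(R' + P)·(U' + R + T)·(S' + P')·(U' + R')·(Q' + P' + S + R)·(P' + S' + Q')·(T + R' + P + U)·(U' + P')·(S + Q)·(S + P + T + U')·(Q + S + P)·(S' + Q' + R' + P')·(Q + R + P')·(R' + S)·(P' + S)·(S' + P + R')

There are 2^6 = 64 truth assignments over (P, Q, R, S, T, U).
Split on T. With T = 1, the clauses containing T are satisfied and T' drops from the rest; 5 of the 2^5 = 32 assignments to the other variables satisfy what remains.
With T = 0, by the same count on the reduced clause set, 2 assignments work.
Total: 5 + 2 = 7.

7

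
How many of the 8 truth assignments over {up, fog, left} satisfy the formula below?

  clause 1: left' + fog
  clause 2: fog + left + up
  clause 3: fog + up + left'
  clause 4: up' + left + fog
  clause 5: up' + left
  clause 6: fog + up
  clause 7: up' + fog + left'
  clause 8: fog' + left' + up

There are 2^3 = 8 truth assignments over (up, fog, left).
Check each against the 8 clauses (columns in the order up, fog, left):
  F F F  ✗ fails (fog + left + up)
  F F T  ✗ fails (left' + fog)
  F T F  ✓ satisfies all
  F T T  ✗ fails (fog' + left' + up)
  T F F  ✗ fails (up' + left + fog)
  T F T  ✗ fails (left' + fog)
  T T F  ✗ fails (up' + left)
  T T T  ✓ satisfies all
2 of the 8 rows are models.

2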